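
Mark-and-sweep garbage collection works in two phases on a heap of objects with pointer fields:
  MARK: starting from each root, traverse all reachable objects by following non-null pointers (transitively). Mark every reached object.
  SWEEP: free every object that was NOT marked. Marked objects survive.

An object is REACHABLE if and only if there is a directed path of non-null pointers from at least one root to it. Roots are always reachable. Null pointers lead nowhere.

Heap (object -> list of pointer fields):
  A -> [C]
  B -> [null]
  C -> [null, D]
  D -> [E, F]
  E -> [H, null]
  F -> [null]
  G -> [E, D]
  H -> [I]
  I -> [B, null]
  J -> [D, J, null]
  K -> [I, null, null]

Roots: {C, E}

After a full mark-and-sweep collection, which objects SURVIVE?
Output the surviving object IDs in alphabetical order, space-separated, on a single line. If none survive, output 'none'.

Answer: B C D E F H I

Derivation:
Roots: C E
Mark C: refs=null D, marked=C
Mark E: refs=H null, marked=C E
Mark D: refs=E F, marked=C D E
Mark H: refs=I, marked=C D E H
Mark F: refs=null, marked=C D E F H
Mark I: refs=B null, marked=C D E F H I
Mark B: refs=null, marked=B C D E F H I
Unmarked (collected): A G J K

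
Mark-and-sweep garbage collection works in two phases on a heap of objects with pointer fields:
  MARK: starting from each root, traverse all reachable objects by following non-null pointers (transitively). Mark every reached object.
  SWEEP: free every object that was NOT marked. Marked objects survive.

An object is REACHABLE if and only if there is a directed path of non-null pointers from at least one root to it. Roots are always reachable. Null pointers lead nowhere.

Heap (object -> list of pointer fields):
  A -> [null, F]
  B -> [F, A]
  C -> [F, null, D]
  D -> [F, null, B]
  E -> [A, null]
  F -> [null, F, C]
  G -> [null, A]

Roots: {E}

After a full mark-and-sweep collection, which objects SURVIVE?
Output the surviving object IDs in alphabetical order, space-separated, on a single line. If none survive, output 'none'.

Roots: E
Mark E: refs=A null, marked=E
Mark A: refs=null F, marked=A E
Mark F: refs=null F C, marked=A E F
Mark C: refs=F null D, marked=A C E F
Mark D: refs=F null B, marked=A C D E F
Mark B: refs=F A, marked=A B C D E F
Unmarked (collected): G

Answer: A B C D E F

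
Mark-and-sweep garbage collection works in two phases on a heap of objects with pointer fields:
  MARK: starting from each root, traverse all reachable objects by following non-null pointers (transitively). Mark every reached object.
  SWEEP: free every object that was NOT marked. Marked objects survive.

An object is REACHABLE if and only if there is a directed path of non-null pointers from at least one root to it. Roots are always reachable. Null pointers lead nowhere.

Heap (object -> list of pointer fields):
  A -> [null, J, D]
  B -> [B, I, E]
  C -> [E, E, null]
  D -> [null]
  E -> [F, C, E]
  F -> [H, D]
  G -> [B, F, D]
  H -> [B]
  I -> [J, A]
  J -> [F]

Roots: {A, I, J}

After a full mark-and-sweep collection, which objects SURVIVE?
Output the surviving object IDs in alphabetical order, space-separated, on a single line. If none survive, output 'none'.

Roots: A I J
Mark A: refs=null J D, marked=A
Mark I: refs=J A, marked=A I
Mark J: refs=F, marked=A I J
Mark D: refs=null, marked=A D I J
Mark F: refs=H D, marked=A D F I J
Mark H: refs=B, marked=A D F H I J
Mark B: refs=B I E, marked=A B D F H I J
Mark E: refs=F C E, marked=A B D E F H I J
Mark C: refs=E E null, marked=A B C D E F H I J
Unmarked (collected): G

Answer: A B C D E F H I J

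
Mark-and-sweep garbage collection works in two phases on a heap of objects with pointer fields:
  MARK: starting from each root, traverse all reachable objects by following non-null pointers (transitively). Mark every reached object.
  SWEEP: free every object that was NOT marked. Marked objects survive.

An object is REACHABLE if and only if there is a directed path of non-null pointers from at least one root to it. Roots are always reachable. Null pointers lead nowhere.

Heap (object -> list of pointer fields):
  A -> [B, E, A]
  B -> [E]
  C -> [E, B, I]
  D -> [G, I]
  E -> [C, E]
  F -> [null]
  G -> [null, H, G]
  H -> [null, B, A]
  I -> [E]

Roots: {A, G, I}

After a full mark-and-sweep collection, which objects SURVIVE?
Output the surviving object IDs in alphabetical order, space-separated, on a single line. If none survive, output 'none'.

Answer: A B C E G H I

Derivation:
Roots: A G I
Mark A: refs=B E A, marked=A
Mark G: refs=null H G, marked=A G
Mark I: refs=E, marked=A G I
Mark B: refs=E, marked=A B G I
Mark E: refs=C E, marked=A B E G I
Mark H: refs=null B A, marked=A B E G H I
Mark C: refs=E B I, marked=A B C E G H I
Unmarked (collected): D F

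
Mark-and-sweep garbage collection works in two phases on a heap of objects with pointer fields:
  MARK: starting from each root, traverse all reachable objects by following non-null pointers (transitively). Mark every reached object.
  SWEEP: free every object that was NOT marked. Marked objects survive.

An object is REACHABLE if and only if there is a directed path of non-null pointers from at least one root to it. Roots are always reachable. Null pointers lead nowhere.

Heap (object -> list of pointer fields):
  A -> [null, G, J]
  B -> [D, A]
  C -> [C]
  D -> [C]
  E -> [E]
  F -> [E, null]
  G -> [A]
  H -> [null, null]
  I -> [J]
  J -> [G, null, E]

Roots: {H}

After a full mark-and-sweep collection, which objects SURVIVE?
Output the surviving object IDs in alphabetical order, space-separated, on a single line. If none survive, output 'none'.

Roots: H
Mark H: refs=null null, marked=H
Unmarked (collected): A B C D E F G I J

Answer: H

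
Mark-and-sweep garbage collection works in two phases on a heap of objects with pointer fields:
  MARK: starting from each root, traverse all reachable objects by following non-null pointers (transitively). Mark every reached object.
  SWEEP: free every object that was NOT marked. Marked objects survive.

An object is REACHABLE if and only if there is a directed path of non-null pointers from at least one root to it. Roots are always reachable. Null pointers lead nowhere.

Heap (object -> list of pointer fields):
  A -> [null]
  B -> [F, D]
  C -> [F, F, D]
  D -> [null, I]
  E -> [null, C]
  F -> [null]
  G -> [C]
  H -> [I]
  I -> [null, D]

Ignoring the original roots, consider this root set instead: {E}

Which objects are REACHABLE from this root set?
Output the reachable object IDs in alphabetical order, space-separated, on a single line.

Roots: E
Mark E: refs=null C, marked=E
Mark C: refs=F F D, marked=C E
Mark F: refs=null, marked=C E F
Mark D: refs=null I, marked=C D E F
Mark I: refs=null D, marked=C D E F I
Unmarked (collected): A B G H

Answer: C D E F I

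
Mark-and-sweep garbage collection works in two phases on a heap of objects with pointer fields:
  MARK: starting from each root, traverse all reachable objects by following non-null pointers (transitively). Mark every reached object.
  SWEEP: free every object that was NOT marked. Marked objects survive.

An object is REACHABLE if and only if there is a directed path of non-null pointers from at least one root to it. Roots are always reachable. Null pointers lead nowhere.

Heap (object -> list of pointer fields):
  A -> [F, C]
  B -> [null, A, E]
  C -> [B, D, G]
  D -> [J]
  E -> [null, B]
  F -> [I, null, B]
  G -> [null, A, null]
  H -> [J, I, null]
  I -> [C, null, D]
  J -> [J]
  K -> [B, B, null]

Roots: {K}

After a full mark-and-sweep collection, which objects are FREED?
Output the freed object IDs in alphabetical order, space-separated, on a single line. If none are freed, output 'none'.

Answer: H

Derivation:
Roots: K
Mark K: refs=B B null, marked=K
Mark B: refs=null A E, marked=B K
Mark A: refs=F C, marked=A B K
Mark E: refs=null B, marked=A B E K
Mark F: refs=I null B, marked=A B E F K
Mark C: refs=B D G, marked=A B C E F K
Mark I: refs=C null D, marked=A B C E F I K
Mark D: refs=J, marked=A B C D E F I K
Mark G: refs=null A null, marked=A B C D E F G I K
Mark J: refs=J, marked=A B C D E F G I J K
Unmarked (collected): H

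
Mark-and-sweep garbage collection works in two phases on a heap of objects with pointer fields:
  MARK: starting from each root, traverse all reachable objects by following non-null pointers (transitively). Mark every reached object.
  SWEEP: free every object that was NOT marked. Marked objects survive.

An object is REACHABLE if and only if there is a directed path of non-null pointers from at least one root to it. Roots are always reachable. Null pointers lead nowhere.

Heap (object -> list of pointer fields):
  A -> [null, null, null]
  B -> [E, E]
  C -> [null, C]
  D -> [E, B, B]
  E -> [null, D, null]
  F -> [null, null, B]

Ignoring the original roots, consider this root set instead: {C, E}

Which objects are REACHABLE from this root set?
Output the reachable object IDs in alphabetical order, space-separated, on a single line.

Answer: B C D E

Derivation:
Roots: C E
Mark C: refs=null C, marked=C
Mark E: refs=null D null, marked=C E
Mark D: refs=E B B, marked=C D E
Mark B: refs=E E, marked=B C D E
Unmarked (collected): A F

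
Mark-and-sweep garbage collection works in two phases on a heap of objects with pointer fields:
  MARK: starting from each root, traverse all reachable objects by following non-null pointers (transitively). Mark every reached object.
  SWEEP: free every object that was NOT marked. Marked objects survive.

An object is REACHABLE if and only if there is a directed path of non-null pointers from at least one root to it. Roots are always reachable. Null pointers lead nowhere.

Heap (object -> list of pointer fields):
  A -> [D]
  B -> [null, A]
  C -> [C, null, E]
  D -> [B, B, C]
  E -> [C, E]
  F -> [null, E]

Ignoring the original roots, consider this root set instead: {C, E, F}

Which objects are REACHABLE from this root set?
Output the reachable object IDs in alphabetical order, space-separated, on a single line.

Answer: C E F

Derivation:
Roots: C E F
Mark C: refs=C null E, marked=C
Mark E: refs=C E, marked=C E
Mark F: refs=null E, marked=C E F
Unmarked (collected): A B D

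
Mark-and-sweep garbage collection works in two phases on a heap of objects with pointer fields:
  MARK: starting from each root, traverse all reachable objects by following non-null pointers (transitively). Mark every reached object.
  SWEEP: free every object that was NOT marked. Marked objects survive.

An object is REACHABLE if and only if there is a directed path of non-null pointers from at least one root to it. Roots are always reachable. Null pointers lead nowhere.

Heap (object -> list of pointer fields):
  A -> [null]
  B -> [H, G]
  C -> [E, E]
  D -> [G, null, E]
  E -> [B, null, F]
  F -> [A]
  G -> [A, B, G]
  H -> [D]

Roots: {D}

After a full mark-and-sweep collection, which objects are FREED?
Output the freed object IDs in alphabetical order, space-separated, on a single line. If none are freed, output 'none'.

Roots: D
Mark D: refs=G null E, marked=D
Mark G: refs=A B G, marked=D G
Mark E: refs=B null F, marked=D E G
Mark A: refs=null, marked=A D E G
Mark B: refs=H G, marked=A B D E G
Mark F: refs=A, marked=A B D E F G
Mark H: refs=D, marked=A B D E F G H
Unmarked (collected): C

Answer: C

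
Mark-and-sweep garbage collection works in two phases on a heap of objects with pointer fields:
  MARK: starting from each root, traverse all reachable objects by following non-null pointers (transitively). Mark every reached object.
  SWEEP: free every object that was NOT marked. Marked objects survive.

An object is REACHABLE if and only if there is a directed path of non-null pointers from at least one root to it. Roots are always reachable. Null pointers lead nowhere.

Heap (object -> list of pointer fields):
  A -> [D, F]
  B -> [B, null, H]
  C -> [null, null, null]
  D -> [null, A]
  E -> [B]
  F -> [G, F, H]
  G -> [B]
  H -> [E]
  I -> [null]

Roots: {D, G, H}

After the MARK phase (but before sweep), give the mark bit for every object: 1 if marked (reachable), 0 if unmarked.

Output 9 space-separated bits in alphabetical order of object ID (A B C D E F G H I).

Answer: 1 1 0 1 1 1 1 1 0

Derivation:
Roots: D G H
Mark D: refs=null A, marked=D
Mark G: refs=B, marked=D G
Mark H: refs=E, marked=D G H
Mark A: refs=D F, marked=A D G H
Mark B: refs=B null H, marked=A B D G H
Mark E: refs=B, marked=A B D E G H
Mark F: refs=G F H, marked=A B D E F G H
Unmarked (collected): C I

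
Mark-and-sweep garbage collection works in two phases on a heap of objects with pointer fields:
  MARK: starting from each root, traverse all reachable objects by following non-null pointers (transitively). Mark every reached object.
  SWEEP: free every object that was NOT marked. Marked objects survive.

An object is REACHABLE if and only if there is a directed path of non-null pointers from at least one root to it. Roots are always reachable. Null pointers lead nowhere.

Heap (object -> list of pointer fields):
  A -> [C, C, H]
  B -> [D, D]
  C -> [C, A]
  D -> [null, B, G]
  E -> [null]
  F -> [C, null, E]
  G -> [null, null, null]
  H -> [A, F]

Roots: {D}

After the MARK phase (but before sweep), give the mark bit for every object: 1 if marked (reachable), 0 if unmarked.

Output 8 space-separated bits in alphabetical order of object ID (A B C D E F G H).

Roots: D
Mark D: refs=null B G, marked=D
Mark B: refs=D D, marked=B D
Mark G: refs=null null null, marked=B D G
Unmarked (collected): A C E F H

Answer: 0 1 0 1 0 0 1 0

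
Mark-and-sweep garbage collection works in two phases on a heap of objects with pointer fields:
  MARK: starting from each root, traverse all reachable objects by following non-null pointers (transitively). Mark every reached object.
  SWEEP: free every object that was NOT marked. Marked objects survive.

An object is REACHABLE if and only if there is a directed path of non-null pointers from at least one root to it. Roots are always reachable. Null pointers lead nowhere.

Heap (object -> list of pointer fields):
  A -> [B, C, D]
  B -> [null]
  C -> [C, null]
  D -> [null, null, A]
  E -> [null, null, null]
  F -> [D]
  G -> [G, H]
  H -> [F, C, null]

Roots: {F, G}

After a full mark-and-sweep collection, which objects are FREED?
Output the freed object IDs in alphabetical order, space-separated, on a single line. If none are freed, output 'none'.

Answer: E

Derivation:
Roots: F G
Mark F: refs=D, marked=F
Mark G: refs=G H, marked=F G
Mark D: refs=null null A, marked=D F G
Mark H: refs=F C null, marked=D F G H
Mark A: refs=B C D, marked=A D F G H
Mark C: refs=C null, marked=A C D F G H
Mark B: refs=null, marked=A B C D F G H
Unmarked (collected): E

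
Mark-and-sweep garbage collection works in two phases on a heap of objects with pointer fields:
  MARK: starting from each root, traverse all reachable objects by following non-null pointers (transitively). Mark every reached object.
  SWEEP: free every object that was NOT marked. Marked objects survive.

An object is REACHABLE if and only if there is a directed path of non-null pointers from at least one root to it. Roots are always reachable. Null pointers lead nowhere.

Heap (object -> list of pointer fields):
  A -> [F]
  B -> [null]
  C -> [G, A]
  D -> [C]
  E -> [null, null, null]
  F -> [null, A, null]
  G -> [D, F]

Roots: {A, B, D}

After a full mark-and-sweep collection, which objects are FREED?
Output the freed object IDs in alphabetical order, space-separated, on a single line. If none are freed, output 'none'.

Answer: E

Derivation:
Roots: A B D
Mark A: refs=F, marked=A
Mark B: refs=null, marked=A B
Mark D: refs=C, marked=A B D
Mark F: refs=null A null, marked=A B D F
Mark C: refs=G A, marked=A B C D F
Mark G: refs=D F, marked=A B C D F G
Unmarked (collected): E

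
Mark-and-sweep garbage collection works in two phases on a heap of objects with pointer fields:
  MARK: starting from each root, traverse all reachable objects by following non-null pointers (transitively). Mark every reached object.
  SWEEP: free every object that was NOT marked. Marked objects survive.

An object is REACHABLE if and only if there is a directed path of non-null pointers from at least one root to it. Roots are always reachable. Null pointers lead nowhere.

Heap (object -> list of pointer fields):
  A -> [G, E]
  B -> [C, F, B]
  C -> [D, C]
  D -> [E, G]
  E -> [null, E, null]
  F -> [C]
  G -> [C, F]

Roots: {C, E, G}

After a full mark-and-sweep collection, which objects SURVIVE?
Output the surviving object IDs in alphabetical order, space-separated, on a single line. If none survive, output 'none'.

Roots: C E G
Mark C: refs=D C, marked=C
Mark E: refs=null E null, marked=C E
Mark G: refs=C F, marked=C E G
Mark D: refs=E G, marked=C D E G
Mark F: refs=C, marked=C D E F G
Unmarked (collected): A B

Answer: C D E F G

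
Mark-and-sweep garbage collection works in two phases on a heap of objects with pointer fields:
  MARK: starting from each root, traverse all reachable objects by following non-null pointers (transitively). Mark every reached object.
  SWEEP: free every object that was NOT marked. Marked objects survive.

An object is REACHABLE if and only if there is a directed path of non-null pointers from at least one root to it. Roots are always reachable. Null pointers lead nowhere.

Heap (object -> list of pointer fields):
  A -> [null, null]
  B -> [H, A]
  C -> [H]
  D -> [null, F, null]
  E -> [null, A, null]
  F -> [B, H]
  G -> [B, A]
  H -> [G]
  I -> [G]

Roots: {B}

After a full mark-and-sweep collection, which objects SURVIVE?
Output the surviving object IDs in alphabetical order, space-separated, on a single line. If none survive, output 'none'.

Answer: A B G H

Derivation:
Roots: B
Mark B: refs=H A, marked=B
Mark H: refs=G, marked=B H
Mark A: refs=null null, marked=A B H
Mark G: refs=B A, marked=A B G H
Unmarked (collected): C D E F I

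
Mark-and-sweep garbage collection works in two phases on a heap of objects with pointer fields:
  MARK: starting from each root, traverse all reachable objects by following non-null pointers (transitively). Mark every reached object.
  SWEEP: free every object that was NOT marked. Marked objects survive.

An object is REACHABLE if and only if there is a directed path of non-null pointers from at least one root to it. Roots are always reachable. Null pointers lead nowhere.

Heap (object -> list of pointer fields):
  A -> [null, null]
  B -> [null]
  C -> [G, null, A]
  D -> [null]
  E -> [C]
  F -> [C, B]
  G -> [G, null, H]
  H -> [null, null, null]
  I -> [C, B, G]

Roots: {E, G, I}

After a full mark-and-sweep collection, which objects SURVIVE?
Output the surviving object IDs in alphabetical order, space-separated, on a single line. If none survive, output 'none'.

Roots: E G I
Mark E: refs=C, marked=E
Mark G: refs=G null H, marked=E G
Mark I: refs=C B G, marked=E G I
Mark C: refs=G null A, marked=C E G I
Mark H: refs=null null null, marked=C E G H I
Mark B: refs=null, marked=B C E G H I
Mark A: refs=null null, marked=A B C E G H I
Unmarked (collected): D F

Answer: A B C E G H I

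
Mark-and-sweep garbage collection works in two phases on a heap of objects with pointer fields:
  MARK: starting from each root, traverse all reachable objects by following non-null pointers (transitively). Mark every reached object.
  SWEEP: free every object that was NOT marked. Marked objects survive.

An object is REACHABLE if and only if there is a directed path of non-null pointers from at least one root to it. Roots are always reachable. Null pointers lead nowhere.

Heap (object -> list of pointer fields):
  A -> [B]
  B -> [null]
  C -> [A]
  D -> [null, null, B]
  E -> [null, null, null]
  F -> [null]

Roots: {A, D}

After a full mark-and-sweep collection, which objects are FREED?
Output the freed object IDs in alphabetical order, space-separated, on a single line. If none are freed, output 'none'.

Roots: A D
Mark A: refs=B, marked=A
Mark D: refs=null null B, marked=A D
Mark B: refs=null, marked=A B D
Unmarked (collected): C E F

Answer: C E F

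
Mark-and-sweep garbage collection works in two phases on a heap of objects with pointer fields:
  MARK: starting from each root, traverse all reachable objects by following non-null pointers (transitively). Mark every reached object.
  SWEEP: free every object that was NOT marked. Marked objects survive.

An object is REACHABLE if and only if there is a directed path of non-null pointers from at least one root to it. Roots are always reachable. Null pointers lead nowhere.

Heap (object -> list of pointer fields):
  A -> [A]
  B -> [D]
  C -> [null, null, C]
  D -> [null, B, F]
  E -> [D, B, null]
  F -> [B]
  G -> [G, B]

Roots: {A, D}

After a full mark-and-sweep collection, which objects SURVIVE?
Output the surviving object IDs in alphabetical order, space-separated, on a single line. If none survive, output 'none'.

Answer: A B D F

Derivation:
Roots: A D
Mark A: refs=A, marked=A
Mark D: refs=null B F, marked=A D
Mark B: refs=D, marked=A B D
Mark F: refs=B, marked=A B D F
Unmarked (collected): C E G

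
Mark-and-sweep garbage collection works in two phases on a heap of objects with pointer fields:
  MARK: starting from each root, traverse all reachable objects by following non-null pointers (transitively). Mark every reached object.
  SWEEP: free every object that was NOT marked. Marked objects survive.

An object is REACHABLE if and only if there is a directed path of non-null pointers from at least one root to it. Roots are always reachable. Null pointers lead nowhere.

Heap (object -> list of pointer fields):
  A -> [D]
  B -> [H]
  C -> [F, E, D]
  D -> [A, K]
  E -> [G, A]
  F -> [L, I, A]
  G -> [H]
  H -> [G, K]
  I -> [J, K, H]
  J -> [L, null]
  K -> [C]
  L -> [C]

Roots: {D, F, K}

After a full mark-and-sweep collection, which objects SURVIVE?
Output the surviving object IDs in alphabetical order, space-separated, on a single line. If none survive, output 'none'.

Roots: D F K
Mark D: refs=A K, marked=D
Mark F: refs=L I A, marked=D F
Mark K: refs=C, marked=D F K
Mark A: refs=D, marked=A D F K
Mark L: refs=C, marked=A D F K L
Mark I: refs=J K H, marked=A D F I K L
Mark C: refs=F E D, marked=A C D F I K L
Mark J: refs=L null, marked=A C D F I J K L
Mark H: refs=G K, marked=A C D F H I J K L
Mark E: refs=G A, marked=A C D E F H I J K L
Mark G: refs=H, marked=A C D E F G H I J K L
Unmarked (collected): B

Answer: A C D E F G H I J K L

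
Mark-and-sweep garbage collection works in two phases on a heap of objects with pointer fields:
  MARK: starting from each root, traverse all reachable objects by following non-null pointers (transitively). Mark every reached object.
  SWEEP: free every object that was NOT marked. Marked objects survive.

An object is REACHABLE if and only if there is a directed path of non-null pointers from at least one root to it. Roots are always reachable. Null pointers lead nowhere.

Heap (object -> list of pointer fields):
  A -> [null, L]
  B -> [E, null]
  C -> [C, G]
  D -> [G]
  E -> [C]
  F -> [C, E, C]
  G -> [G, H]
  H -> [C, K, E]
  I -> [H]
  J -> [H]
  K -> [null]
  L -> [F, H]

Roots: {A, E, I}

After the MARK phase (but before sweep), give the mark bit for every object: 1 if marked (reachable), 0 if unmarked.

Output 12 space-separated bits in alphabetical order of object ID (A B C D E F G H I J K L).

Roots: A E I
Mark A: refs=null L, marked=A
Mark E: refs=C, marked=A E
Mark I: refs=H, marked=A E I
Mark L: refs=F H, marked=A E I L
Mark C: refs=C G, marked=A C E I L
Mark H: refs=C K E, marked=A C E H I L
Mark F: refs=C E C, marked=A C E F H I L
Mark G: refs=G H, marked=A C E F G H I L
Mark K: refs=null, marked=A C E F G H I K L
Unmarked (collected): B D J

Answer: 1 0 1 0 1 1 1 1 1 0 1 1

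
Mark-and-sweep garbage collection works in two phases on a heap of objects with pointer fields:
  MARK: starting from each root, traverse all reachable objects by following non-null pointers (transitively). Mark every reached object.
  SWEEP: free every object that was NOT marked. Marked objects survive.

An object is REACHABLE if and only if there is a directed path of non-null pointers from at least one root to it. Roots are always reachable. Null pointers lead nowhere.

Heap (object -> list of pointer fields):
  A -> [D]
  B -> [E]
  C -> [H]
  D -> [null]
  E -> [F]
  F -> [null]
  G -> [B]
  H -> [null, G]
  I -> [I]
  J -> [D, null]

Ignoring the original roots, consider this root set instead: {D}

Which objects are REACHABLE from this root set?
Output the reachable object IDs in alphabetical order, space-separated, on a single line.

Answer: D

Derivation:
Roots: D
Mark D: refs=null, marked=D
Unmarked (collected): A B C E F G H I J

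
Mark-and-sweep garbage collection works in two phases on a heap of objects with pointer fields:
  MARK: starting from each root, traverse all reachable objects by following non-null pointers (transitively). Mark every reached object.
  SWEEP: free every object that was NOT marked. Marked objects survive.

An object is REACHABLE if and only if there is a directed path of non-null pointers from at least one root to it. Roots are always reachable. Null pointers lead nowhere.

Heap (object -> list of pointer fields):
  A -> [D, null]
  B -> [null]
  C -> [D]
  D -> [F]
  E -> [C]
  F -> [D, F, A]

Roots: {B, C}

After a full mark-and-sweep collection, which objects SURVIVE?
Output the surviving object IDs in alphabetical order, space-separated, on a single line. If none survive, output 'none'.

Roots: B C
Mark B: refs=null, marked=B
Mark C: refs=D, marked=B C
Mark D: refs=F, marked=B C D
Mark F: refs=D F A, marked=B C D F
Mark A: refs=D null, marked=A B C D F
Unmarked (collected): E

Answer: A B C D F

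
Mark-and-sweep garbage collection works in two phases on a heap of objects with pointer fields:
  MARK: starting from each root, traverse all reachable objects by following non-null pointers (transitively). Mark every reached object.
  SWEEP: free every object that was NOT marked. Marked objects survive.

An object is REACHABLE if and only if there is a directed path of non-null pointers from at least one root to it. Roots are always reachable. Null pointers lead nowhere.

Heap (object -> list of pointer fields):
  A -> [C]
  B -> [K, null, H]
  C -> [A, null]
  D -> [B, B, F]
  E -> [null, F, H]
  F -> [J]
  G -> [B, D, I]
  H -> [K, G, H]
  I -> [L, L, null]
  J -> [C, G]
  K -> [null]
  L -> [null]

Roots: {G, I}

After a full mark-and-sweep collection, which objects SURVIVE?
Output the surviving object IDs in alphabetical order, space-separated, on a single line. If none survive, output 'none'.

Roots: G I
Mark G: refs=B D I, marked=G
Mark I: refs=L L null, marked=G I
Mark B: refs=K null H, marked=B G I
Mark D: refs=B B F, marked=B D G I
Mark L: refs=null, marked=B D G I L
Mark K: refs=null, marked=B D G I K L
Mark H: refs=K G H, marked=B D G H I K L
Mark F: refs=J, marked=B D F G H I K L
Mark J: refs=C G, marked=B D F G H I J K L
Mark C: refs=A null, marked=B C D F G H I J K L
Mark A: refs=C, marked=A B C D F G H I J K L
Unmarked (collected): E

Answer: A B C D F G H I J K L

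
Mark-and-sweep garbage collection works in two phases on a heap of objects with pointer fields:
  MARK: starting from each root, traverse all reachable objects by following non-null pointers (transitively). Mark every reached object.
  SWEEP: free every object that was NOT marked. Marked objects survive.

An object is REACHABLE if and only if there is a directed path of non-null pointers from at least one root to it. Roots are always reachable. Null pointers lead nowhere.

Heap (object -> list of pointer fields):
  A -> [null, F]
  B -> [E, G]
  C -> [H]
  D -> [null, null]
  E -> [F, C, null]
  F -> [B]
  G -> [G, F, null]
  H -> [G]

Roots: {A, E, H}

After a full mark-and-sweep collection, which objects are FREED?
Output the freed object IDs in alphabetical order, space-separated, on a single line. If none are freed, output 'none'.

Roots: A E H
Mark A: refs=null F, marked=A
Mark E: refs=F C null, marked=A E
Mark H: refs=G, marked=A E H
Mark F: refs=B, marked=A E F H
Mark C: refs=H, marked=A C E F H
Mark G: refs=G F null, marked=A C E F G H
Mark B: refs=E G, marked=A B C E F G H
Unmarked (collected): D

Answer: D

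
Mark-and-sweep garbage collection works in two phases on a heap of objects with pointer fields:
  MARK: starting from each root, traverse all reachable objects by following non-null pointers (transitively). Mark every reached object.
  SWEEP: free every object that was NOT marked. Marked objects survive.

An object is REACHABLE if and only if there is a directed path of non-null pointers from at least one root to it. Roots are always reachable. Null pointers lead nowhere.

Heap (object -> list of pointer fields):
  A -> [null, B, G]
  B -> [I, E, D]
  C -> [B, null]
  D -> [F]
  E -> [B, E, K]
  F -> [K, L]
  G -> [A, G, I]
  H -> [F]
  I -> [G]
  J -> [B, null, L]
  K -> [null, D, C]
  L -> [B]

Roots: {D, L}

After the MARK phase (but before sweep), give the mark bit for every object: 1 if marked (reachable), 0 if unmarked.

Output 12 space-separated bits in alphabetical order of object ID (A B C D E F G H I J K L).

Answer: 1 1 1 1 1 1 1 0 1 0 1 1

Derivation:
Roots: D L
Mark D: refs=F, marked=D
Mark L: refs=B, marked=D L
Mark F: refs=K L, marked=D F L
Mark B: refs=I E D, marked=B D F L
Mark K: refs=null D C, marked=B D F K L
Mark I: refs=G, marked=B D F I K L
Mark E: refs=B E K, marked=B D E F I K L
Mark C: refs=B null, marked=B C D E F I K L
Mark G: refs=A G I, marked=B C D E F G I K L
Mark A: refs=null B G, marked=A B C D E F G I K L
Unmarked (collected): H J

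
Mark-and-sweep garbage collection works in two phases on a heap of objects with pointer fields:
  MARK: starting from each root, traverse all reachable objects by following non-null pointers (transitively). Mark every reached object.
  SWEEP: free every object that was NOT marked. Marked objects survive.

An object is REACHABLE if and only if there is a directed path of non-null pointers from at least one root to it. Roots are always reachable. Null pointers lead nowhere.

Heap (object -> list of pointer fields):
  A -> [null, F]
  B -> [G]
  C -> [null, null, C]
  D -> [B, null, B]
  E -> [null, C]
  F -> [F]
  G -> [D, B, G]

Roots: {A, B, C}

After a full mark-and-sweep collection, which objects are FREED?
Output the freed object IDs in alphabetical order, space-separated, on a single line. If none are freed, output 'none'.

Roots: A B C
Mark A: refs=null F, marked=A
Mark B: refs=G, marked=A B
Mark C: refs=null null C, marked=A B C
Mark F: refs=F, marked=A B C F
Mark G: refs=D B G, marked=A B C F G
Mark D: refs=B null B, marked=A B C D F G
Unmarked (collected): E

Answer: E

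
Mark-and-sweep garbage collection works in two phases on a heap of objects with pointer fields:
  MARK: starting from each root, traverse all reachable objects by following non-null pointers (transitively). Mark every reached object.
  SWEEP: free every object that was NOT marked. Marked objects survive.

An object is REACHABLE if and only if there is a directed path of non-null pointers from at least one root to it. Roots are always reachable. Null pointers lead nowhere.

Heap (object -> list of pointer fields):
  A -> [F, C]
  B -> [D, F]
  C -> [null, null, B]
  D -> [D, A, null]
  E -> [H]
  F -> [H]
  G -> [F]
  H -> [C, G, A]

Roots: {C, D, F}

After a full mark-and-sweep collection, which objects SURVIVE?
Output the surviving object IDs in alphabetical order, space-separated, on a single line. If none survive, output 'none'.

Answer: A B C D F G H

Derivation:
Roots: C D F
Mark C: refs=null null B, marked=C
Mark D: refs=D A null, marked=C D
Mark F: refs=H, marked=C D F
Mark B: refs=D F, marked=B C D F
Mark A: refs=F C, marked=A B C D F
Mark H: refs=C G A, marked=A B C D F H
Mark G: refs=F, marked=A B C D F G H
Unmarked (collected): E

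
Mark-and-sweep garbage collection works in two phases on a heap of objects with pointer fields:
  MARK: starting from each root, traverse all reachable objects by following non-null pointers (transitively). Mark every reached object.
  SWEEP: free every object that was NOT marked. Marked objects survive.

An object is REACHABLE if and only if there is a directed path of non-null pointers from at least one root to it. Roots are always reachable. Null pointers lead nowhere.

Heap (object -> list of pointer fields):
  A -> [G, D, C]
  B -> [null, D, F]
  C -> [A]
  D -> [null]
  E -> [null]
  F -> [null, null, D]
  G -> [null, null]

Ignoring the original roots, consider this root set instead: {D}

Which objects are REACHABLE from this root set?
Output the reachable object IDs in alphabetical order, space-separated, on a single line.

Answer: D

Derivation:
Roots: D
Mark D: refs=null, marked=D
Unmarked (collected): A B C E F G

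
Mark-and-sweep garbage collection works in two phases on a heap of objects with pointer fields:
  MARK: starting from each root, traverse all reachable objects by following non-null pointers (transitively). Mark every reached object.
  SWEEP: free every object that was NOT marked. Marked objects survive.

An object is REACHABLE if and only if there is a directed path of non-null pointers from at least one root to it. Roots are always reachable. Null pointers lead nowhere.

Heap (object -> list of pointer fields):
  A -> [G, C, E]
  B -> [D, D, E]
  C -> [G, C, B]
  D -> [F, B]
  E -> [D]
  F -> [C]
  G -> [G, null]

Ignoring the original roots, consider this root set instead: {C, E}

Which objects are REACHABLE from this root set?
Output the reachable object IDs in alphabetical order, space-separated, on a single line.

Answer: B C D E F G

Derivation:
Roots: C E
Mark C: refs=G C B, marked=C
Mark E: refs=D, marked=C E
Mark G: refs=G null, marked=C E G
Mark B: refs=D D E, marked=B C E G
Mark D: refs=F B, marked=B C D E G
Mark F: refs=C, marked=B C D E F G
Unmarked (collected): A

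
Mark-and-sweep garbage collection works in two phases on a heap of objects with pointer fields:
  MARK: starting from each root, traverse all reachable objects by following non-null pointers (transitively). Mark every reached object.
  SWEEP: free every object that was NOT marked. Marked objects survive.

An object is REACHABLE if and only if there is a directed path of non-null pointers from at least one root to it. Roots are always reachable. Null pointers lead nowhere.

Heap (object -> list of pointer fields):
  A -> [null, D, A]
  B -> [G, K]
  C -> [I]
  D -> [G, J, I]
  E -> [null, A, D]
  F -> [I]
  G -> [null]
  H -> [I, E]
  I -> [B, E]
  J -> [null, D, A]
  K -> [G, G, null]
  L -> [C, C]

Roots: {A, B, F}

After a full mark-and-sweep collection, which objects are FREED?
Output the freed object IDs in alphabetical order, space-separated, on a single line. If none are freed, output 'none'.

Answer: C H L

Derivation:
Roots: A B F
Mark A: refs=null D A, marked=A
Mark B: refs=G K, marked=A B
Mark F: refs=I, marked=A B F
Mark D: refs=G J I, marked=A B D F
Mark G: refs=null, marked=A B D F G
Mark K: refs=G G null, marked=A B D F G K
Mark I: refs=B E, marked=A B D F G I K
Mark J: refs=null D A, marked=A B D F G I J K
Mark E: refs=null A D, marked=A B D E F G I J K
Unmarked (collected): C H L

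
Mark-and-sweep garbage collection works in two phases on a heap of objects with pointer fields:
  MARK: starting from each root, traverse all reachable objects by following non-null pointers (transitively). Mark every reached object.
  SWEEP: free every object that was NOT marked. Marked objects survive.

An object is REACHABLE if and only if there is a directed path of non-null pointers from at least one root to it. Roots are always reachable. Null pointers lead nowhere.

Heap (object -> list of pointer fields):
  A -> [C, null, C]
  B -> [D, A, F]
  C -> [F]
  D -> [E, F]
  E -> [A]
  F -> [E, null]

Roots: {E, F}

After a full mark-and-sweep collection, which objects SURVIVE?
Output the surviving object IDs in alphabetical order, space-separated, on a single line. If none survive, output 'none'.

Answer: A C E F

Derivation:
Roots: E F
Mark E: refs=A, marked=E
Mark F: refs=E null, marked=E F
Mark A: refs=C null C, marked=A E F
Mark C: refs=F, marked=A C E F
Unmarked (collected): B D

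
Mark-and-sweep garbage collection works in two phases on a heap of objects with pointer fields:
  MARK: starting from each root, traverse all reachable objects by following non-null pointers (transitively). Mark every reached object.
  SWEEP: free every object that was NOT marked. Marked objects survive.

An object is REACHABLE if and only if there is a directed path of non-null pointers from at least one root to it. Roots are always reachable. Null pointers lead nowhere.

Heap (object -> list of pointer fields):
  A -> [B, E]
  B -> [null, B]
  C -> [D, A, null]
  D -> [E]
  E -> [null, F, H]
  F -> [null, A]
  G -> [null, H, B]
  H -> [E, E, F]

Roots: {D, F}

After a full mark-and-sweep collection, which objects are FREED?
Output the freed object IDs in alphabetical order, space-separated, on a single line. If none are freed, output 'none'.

Answer: C G

Derivation:
Roots: D F
Mark D: refs=E, marked=D
Mark F: refs=null A, marked=D F
Mark E: refs=null F H, marked=D E F
Mark A: refs=B E, marked=A D E F
Mark H: refs=E E F, marked=A D E F H
Mark B: refs=null B, marked=A B D E F H
Unmarked (collected): C G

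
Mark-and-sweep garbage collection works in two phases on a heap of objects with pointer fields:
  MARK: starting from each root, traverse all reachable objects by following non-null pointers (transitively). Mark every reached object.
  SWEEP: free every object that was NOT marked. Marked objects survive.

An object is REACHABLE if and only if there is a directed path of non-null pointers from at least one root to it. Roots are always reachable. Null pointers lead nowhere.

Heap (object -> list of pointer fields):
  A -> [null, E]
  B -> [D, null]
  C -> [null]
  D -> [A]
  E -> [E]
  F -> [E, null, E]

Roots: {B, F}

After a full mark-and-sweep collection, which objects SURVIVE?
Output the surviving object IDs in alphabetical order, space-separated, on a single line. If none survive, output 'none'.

Roots: B F
Mark B: refs=D null, marked=B
Mark F: refs=E null E, marked=B F
Mark D: refs=A, marked=B D F
Mark E: refs=E, marked=B D E F
Mark A: refs=null E, marked=A B D E F
Unmarked (collected): C

Answer: A B D E F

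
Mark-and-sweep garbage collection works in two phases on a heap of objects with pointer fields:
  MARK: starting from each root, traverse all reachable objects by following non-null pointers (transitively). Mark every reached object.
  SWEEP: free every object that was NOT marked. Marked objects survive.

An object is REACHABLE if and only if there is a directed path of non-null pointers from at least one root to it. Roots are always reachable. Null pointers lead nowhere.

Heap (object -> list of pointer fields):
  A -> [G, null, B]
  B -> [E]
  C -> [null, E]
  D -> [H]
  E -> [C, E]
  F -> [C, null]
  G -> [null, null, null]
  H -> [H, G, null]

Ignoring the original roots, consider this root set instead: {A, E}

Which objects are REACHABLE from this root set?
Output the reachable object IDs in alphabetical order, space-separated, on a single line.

Answer: A B C E G

Derivation:
Roots: A E
Mark A: refs=G null B, marked=A
Mark E: refs=C E, marked=A E
Mark G: refs=null null null, marked=A E G
Mark B: refs=E, marked=A B E G
Mark C: refs=null E, marked=A B C E G
Unmarked (collected): D F H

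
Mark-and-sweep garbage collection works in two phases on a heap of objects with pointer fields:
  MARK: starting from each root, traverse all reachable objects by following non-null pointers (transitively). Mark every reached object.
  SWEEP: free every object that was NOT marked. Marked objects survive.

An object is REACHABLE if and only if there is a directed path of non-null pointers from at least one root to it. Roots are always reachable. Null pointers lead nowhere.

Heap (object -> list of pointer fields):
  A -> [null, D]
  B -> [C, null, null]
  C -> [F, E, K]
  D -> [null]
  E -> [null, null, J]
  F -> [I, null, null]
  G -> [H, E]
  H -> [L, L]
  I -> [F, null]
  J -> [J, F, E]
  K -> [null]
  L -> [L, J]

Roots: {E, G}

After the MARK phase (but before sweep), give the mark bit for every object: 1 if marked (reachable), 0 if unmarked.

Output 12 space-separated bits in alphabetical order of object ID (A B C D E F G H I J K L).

Roots: E G
Mark E: refs=null null J, marked=E
Mark G: refs=H E, marked=E G
Mark J: refs=J F E, marked=E G J
Mark H: refs=L L, marked=E G H J
Mark F: refs=I null null, marked=E F G H J
Mark L: refs=L J, marked=E F G H J L
Mark I: refs=F null, marked=E F G H I J L
Unmarked (collected): A B C D K

Answer: 0 0 0 0 1 1 1 1 1 1 0 1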